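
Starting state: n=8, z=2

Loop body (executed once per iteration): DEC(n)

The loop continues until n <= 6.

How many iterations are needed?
2

Tracing iterations:
Initial: n=8, z=2
After iteration 1: n=7, z=2
After iteration 2: n=6, z=2
n <= 6 now holds, so the loop exits after 2 iterations.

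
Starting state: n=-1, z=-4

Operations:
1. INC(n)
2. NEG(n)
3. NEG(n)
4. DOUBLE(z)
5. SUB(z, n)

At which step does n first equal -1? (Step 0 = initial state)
Step 0

Tracing n:
Initial: n = -1 ← first occurrence
After step 1: n = 0
After step 2: n = 0
After step 3: n = 0
After step 4: n = 0
After step 5: n = 0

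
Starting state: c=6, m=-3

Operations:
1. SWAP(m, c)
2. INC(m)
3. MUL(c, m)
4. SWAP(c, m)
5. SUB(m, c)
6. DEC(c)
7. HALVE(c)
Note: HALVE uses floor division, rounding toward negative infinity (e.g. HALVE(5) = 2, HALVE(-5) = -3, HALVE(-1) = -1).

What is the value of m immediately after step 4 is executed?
m = -21

Tracing m through execution:
Initial: m = -3
After step 1 (SWAP(m, c)): m = 6
After step 2 (INC(m)): m = 7
After step 3 (MUL(c, m)): m = 7
After step 4 (SWAP(c, m)): m = -21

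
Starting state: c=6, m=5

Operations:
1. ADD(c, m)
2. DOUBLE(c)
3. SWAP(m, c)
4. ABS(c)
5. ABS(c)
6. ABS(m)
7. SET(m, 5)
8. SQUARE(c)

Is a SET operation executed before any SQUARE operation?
Yes

First SET: step 7
First SQUARE: step 8
Since 7 < 8, SET comes first.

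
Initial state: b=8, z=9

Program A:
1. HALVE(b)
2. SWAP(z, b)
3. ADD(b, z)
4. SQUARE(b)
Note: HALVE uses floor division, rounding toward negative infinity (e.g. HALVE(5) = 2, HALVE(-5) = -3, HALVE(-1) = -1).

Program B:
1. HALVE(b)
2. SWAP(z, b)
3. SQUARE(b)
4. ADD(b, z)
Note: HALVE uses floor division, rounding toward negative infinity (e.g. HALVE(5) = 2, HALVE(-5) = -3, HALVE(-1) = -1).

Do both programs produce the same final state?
No

Program A final state: b=169, z=4
Program B final state: b=85, z=4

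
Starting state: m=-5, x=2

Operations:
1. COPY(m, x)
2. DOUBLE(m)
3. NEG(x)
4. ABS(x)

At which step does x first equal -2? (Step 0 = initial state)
Step 3

Tracing x:
Initial: x = 2
After step 1: x = 2
After step 2: x = 2
After step 3: x = -2 ← first occurrence
After step 4: x = 2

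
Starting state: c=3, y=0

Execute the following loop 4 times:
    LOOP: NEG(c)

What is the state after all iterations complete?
c=3, y=0

Iteration trace:
Start: c=3, y=0
After iteration 1: c=-3, y=0
After iteration 2: c=3, y=0
After iteration 3: c=-3, y=0
After iteration 4: c=3, y=0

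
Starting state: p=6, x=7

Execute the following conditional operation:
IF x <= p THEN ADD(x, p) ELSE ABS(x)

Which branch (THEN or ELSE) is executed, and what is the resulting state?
Branch: ELSE, Final state: p=6, x=7

Evaluating condition: x <= p
x = 7, p = 6
Condition is False, so ELSE branch executes
After ABS(x): p=6, x=7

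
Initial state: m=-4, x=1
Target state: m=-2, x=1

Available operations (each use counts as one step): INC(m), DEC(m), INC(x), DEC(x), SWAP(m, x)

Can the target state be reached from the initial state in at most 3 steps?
Yes

Path (2 steps): INC(m) → INC(m)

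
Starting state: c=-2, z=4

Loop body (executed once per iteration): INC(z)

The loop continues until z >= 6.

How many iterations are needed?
2

Tracing iterations:
Initial: c=-2, z=4
After iteration 1: c=-2, z=5
After iteration 2: c=-2, z=6
z >= 6 now holds, so the loop exits after 2 iterations.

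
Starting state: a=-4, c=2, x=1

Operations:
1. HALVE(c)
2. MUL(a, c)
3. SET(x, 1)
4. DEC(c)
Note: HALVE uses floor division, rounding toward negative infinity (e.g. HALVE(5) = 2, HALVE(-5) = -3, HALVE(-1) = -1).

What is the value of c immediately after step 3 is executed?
c = 1

Tracing c through execution:
Initial: c = 2
After step 1 (HALVE(c)): c = 1
After step 2 (MUL(a, c)): c = 1
After step 3 (SET(x, 1)): c = 1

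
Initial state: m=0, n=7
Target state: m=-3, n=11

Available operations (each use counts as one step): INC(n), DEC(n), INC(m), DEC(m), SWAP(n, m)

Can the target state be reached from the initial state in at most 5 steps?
No

The target state cannot be reached within 5 steps.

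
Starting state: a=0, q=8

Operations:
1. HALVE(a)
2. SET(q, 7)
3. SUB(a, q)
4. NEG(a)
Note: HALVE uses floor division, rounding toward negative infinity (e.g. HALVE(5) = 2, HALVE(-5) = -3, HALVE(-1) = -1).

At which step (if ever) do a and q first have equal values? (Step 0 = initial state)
Step 4

a and q first become equal after step 4.

Comparing values at each step:
Initial: a=0, q=8
After step 1: a=0, q=8
After step 2: a=0, q=7
After step 3: a=-7, q=7
After step 4: a=7, q=7 ← equal!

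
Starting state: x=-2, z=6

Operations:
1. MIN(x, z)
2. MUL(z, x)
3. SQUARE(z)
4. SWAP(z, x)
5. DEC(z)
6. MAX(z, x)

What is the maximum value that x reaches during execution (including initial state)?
144

Values of x at each step:
Initial: x = -2
After step 1: x = -2
After step 2: x = -2
After step 3: x = -2
After step 4: x = 144 ← maximum
After step 5: x = 144
After step 6: x = 144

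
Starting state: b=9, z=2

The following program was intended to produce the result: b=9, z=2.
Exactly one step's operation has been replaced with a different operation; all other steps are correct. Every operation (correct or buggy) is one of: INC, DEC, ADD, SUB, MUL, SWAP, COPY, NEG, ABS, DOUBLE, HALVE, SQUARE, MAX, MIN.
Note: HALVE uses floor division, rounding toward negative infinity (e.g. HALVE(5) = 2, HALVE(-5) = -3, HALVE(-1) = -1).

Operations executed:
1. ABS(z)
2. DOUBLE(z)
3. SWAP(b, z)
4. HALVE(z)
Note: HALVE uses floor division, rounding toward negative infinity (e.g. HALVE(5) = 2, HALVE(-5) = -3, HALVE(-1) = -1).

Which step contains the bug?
Step 3

Trace with buggy code:
Initial: b=9, z=2
After step 1: b=9, z=2
After step 2: b=9, z=4
After step 3: b=4, z=9
After step 4: b=4, z=4
Actual final b=4, z=4 ≠ expected b=9, z=2.
Step 3 is the only position where a single-operation replacement can produce the expected result.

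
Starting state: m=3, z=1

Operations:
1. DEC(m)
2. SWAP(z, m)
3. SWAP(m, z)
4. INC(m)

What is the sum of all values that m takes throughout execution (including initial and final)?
11

Values of m at each step:
Initial: m = 3
After step 1: m = 2
After step 2: m = 1
After step 3: m = 2
After step 4: m = 3
Sum = 3 + 2 + 1 + 2 + 3 = 11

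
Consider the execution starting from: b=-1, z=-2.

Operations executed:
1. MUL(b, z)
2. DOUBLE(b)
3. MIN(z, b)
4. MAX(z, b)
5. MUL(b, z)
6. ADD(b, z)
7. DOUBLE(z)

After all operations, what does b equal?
b = 20

Tracing execution:
Step 1: MUL(b, z) → b = 2
Step 2: DOUBLE(b) → b = 4
Step 3: MIN(z, b) → b = 4
Step 4: MAX(z, b) → b = 4
Step 5: MUL(b, z) → b = 16
Step 6: ADD(b, z) → b = 20
Step 7: DOUBLE(z) → b = 20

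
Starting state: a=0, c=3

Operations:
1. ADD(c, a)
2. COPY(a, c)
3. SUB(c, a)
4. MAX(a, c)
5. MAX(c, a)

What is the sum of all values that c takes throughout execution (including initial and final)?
12

Values of c at each step:
Initial: c = 3
After step 1: c = 3
After step 2: c = 3
After step 3: c = 0
After step 4: c = 0
After step 5: c = 3
Sum = 3 + 3 + 3 + 0 + 0 + 3 = 12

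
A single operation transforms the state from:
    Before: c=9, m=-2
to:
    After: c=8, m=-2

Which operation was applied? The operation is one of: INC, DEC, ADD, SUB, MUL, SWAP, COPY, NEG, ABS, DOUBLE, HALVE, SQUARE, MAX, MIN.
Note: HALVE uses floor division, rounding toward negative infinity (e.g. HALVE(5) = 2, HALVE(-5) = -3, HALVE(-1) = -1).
DEC(c)

Analyzing the change:
Before: c=9, m=-2
After: c=8, m=-2
Variable c changed from 9 to 8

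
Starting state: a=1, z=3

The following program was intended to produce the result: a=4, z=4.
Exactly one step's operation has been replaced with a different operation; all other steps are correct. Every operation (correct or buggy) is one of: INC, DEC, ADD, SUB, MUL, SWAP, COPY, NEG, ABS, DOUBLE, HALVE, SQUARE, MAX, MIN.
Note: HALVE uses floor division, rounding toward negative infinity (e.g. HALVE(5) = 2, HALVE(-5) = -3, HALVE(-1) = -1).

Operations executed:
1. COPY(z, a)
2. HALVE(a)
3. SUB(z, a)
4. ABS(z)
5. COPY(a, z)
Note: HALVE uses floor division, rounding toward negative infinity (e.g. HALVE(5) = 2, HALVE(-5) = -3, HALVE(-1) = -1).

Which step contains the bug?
Step 1

Trace with buggy code:
Initial: a=1, z=3
After step 1: a=1, z=1
After step 2: a=0, z=1
After step 3: a=0, z=1
After step 4: a=0, z=1
After step 5: a=1, z=1
Actual final a=1, z=1 ≠ expected a=4, z=4.
Step 1 is the only position where a single-operation replacement can produce the expected result.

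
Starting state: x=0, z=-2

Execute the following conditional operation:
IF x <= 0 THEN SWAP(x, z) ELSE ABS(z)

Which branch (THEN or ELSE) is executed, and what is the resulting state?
Branch: THEN, Final state: x=-2, z=0

Evaluating condition: x <= 0
x = 0
Condition is True, so THEN branch executes
After SWAP(x, z): x=-2, z=0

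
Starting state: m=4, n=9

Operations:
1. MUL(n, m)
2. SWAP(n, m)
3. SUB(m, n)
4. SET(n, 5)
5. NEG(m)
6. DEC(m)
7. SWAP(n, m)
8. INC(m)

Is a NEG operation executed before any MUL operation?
No

First NEG: step 5
First MUL: step 1
Since 5 > 1, MUL comes first.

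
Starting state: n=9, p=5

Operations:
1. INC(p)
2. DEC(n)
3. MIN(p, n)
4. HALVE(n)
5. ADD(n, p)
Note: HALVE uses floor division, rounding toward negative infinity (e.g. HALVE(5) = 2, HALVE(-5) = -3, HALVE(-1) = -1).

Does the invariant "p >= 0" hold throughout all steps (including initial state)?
Yes

The invariant holds at every step.

State at each step:
Initial: n=9, p=5
After step 1: n=9, p=6
After step 2: n=8, p=6
After step 3: n=8, p=6
After step 4: n=4, p=6
After step 5: n=10, p=6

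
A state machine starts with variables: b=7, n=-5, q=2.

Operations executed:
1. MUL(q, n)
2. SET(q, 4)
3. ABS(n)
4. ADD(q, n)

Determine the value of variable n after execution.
n = 5

Tracing execution:
Step 1: MUL(q, n) → n = -5
Step 2: SET(q, 4) → n = -5
Step 3: ABS(n) → n = 5
Step 4: ADD(q, n) → n = 5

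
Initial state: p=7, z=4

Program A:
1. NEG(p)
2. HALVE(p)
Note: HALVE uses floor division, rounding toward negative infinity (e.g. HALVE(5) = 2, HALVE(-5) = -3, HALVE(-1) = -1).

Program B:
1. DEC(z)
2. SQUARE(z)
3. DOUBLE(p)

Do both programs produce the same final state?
No

Program A final state: p=-4, z=4
Program B final state: p=14, z=9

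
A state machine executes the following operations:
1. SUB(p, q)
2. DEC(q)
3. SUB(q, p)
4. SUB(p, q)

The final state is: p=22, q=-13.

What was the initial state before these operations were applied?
p=6, q=-3

Working backwards:
Final state: p=22, q=-13
Before step 4 (SUB(p, q)): p=9, q=-13
Before step 3 (SUB(q, p)): p=9, q=-4
Before step 2 (DEC(q)): p=9, q=-3
Before step 1 (SUB(p, q)): p=6, q=-3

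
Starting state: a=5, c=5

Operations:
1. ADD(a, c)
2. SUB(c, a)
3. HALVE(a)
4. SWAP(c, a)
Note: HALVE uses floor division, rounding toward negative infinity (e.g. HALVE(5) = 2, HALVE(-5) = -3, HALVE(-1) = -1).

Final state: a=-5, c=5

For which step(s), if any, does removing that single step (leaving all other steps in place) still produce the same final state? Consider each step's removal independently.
None - removing any single step changes the final result

Testing removal of each single step:
Without step 1: final = a=0, c=2 (different)
Without step 2: final = a=5, c=5 (different)
Without step 3: final = a=-5, c=10 (different)
Without step 4: final = a=5, c=-5 (different)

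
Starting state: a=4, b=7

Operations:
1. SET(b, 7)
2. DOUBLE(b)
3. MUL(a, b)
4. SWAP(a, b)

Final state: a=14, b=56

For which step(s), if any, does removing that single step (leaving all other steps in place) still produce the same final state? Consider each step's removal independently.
Step(s) 1

Testing removal of each single step:
Without step 1: final = a=14, b=56 (same)
Without step 2: final = a=7, b=28 (different)
Without step 3: final = a=14, b=4 (different)
Without step 4: final = a=56, b=14 (different)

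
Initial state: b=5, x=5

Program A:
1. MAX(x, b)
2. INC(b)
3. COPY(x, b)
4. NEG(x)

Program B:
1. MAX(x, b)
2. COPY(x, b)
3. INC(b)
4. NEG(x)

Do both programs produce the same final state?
No

Program A final state: b=6, x=-6
Program B final state: b=6, x=-5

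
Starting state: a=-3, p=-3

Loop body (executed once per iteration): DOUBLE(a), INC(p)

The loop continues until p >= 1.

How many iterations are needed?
4

Tracing iterations:
Initial: a=-3, p=-3
After iteration 1: a=-6, p=-2
After iteration 2: a=-12, p=-1
After iteration 3: a=-24, p=0
After iteration 4: a=-48, p=1
p >= 1 now holds, so the loop exits after 4 iterations.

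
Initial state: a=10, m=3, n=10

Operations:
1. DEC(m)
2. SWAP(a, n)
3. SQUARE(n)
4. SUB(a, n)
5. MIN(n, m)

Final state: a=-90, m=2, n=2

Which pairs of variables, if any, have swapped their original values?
None

Comparing initial and final values:
m: 3 → 2
n: 10 → 2
a: 10 → -90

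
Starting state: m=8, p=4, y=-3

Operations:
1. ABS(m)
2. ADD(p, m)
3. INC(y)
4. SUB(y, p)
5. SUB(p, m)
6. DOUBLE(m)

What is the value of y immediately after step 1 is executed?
y = -3

Tracing y through execution:
Initial: y = -3
After step 1 (ABS(m)): y = -3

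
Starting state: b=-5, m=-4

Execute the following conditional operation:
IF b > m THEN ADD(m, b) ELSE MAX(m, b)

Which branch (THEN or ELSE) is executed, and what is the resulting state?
Branch: ELSE, Final state: b=-5, m=-4

Evaluating condition: b > m
b = -5, m = -4
Condition is False, so ELSE branch executes
After MAX(m, b): b=-5, m=-4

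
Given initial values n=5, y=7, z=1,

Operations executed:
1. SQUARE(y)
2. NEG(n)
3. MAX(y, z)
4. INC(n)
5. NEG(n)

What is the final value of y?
y = 49

Tracing execution:
Step 1: SQUARE(y) → y = 49
Step 2: NEG(n) → y = 49
Step 3: MAX(y, z) → y = 49
Step 4: INC(n) → y = 49
Step 5: NEG(n) → y = 49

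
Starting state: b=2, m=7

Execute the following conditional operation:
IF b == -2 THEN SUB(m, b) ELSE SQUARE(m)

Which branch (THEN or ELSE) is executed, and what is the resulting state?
Branch: ELSE, Final state: b=2, m=49

Evaluating condition: b == -2
b = 2
Condition is False, so ELSE branch executes
After SQUARE(m): b=2, m=49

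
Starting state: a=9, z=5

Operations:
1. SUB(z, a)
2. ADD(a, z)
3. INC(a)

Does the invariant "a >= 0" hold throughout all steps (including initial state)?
Yes

The invariant holds at every step.

State at each step:
Initial: a=9, z=5
After step 1: a=9, z=-4
After step 2: a=5, z=-4
After step 3: a=6, z=-4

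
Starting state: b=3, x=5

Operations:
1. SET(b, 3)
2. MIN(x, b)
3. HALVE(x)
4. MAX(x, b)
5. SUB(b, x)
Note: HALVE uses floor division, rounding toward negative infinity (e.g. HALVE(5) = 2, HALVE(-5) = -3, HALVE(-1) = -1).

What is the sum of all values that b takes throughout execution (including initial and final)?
15

Values of b at each step:
Initial: b = 3
After step 1: b = 3
After step 2: b = 3
After step 3: b = 3
After step 4: b = 3
After step 5: b = 0
Sum = 3 + 3 + 3 + 3 + 3 + 0 = 15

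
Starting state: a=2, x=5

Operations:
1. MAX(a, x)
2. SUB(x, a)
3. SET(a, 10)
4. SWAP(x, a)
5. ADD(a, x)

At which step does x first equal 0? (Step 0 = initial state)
Step 2

Tracing x:
Initial: x = 5
After step 1: x = 5
After step 2: x = 0 ← first occurrence
After step 3: x = 0
After step 4: x = 10
After step 5: x = 10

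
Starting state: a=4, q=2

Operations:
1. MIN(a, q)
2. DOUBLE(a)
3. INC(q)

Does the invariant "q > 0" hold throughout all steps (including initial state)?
Yes

The invariant holds at every step.

State at each step:
Initial: a=4, q=2
After step 1: a=2, q=2
After step 2: a=4, q=2
After step 3: a=4, q=3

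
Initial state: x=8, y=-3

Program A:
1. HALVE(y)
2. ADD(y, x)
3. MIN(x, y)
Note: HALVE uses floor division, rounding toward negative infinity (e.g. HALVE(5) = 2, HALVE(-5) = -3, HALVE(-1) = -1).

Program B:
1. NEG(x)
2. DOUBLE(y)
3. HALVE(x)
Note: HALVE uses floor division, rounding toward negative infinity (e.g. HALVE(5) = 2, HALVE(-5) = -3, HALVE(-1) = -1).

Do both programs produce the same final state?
No

Program A final state: x=6, y=6
Program B final state: x=-4, y=-6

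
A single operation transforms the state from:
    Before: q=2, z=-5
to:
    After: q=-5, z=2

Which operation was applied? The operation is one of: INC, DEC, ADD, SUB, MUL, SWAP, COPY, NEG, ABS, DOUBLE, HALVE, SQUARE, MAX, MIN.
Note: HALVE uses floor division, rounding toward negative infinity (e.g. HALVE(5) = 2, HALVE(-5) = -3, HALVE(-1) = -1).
SWAP(z, q)

Analyzing the change:
Before: q=2, z=-5
After: q=-5, z=2
Variable z changed from -5 to 2
Variable q changed from 2 to -5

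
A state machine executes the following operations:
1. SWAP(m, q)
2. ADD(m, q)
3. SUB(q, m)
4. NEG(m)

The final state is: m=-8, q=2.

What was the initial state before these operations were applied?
m=10, q=-2

Working backwards:
Final state: m=-8, q=2
Before step 4 (NEG(m)): m=8, q=2
Before step 3 (SUB(q, m)): m=8, q=10
Before step 2 (ADD(m, q)): m=-2, q=10
Before step 1 (SWAP(m, q)): m=10, q=-2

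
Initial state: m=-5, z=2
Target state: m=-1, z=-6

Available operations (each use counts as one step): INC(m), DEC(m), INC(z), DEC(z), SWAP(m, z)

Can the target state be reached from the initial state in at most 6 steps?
Yes

Path (5 steps): DEC(m) → DEC(z) → DEC(z) → DEC(z) → SWAP(m, z)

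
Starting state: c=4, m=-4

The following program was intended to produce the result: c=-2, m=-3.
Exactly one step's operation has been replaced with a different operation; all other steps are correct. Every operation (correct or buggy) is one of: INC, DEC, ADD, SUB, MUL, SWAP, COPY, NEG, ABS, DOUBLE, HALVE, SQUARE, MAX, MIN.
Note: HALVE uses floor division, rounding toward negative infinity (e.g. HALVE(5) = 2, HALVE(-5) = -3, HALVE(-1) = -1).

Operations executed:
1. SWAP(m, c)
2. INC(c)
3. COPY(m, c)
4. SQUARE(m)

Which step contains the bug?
Step 4

Trace with buggy code:
Initial: c=4, m=-4
After step 1: c=-4, m=4
After step 2: c=-3, m=4
After step 3: c=-3, m=-3
After step 4: c=-3, m=9
Actual final c=-3, m=9 ≠ expected c=-2, m=-3.
Step 4 is the only position where a single-operation replacement can produce the expected result.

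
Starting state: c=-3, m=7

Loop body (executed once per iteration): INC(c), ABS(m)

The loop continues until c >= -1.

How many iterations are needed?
2

Tracing iterations:
Initial: c=-3, m=7
After iteration 1: c=-2, m=7
After iteration 2: c=-1, m=7
c >= -1 now holds, so the loop exits after 2 iterations.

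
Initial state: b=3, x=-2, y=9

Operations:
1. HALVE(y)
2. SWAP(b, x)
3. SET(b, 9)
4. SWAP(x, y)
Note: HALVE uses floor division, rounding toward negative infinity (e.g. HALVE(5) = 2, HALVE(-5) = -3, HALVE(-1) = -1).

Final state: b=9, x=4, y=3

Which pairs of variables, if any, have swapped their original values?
(b, y)

Comparing initial and final values:
x: -2 → 4
b: 3 → 9
y: 9 → 3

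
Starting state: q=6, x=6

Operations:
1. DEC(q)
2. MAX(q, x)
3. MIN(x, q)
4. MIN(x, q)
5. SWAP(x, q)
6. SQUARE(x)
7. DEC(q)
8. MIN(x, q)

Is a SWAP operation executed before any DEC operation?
No

First SWAP: step 5
First DEC: step 1
Since 5 > 1, DEC comes first.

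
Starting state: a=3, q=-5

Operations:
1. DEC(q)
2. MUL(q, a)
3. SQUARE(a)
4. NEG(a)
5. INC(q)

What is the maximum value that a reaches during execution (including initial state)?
9

Values of a at each step:
Initial: a = 3
After step 1: a = 3
After step 2: a = 3
After step 3: a = 9 ← maximum
After step 4: a = -9
After step 5: a = -9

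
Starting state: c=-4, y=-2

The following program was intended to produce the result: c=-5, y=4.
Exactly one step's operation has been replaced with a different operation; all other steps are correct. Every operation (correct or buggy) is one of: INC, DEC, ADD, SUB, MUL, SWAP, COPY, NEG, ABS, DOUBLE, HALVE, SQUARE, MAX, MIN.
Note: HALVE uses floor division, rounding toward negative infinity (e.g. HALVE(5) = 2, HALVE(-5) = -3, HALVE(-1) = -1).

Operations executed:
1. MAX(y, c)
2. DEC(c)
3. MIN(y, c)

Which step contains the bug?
Step 3

Trace with buggy code:
Initial: c=-4, y=-2
After step 1: c=-4, y=-2
After step 2: c=-5, y=-2
After step 3: c=-5, y=-5
Actual final c=-5, y=-5 ≠ expected c=-5, y=4.
Step 3 is the only position where a single-operation replacement can produce the expected result.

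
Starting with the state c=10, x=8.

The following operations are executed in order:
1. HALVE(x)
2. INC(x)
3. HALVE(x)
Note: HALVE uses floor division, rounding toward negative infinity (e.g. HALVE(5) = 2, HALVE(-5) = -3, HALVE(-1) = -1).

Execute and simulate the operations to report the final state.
{c: 10, x: 2}

Step-by-step execution:
Initial: c=10, x=8
After step 1 (HALVE(x)): c=10, x=4
After step 2 (INC(x)): c=10, x=5
After step 3 (HALVE(x)): c=10, x=2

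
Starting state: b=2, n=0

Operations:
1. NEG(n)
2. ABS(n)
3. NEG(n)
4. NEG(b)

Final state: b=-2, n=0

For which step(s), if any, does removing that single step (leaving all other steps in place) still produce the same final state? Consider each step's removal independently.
Step(s) 1, 2, 3

Testing removal of each single step:
Without step 1: final = b=-2, n=0 (same)
Without step 2: final = b=-2, n=0 (same)
Without step 3: final = b=-2, n=0 (same)
Without step 4: final = b=2, n=0 (different)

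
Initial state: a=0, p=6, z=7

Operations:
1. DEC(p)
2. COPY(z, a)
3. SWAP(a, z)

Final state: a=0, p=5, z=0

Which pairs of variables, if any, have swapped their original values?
None

Comparing initial and final values:
p: 6 → 5
a: 0 → 0
z: 7 → 0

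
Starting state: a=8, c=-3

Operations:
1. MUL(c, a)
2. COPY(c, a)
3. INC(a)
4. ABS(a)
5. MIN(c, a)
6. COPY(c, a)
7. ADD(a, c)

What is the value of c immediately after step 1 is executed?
c = -24

Tracing c through execution:
Initial: c = -3
After step 1 (MUL(c, a)): c = -24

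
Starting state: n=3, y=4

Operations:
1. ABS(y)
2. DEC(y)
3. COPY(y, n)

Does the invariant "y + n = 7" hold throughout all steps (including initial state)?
No, violated after step 2

The invariant is violated after step 2.

State at each step:
Initial: n=3, y=4
After step 1: n=3, y=4
After step 2: n=3, y=3
After step 3: n=3, y=3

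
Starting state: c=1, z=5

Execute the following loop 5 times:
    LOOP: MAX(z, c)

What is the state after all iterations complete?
c=1, z=5

Iteration trace:
Start: c=1, z=5
After iteration 1: c=1, z=5
After iteration 2: c=1, z=5
After iteration 3: c=1, z=5
After iteration 4: c=1, z=5
After iteration 5: c=1, z=5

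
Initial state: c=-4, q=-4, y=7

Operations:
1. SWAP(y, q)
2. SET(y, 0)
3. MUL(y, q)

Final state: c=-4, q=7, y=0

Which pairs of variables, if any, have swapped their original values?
None

Comparing initial and final values:
c: -4 → -4
y: 7 → 0
q: -4 → 7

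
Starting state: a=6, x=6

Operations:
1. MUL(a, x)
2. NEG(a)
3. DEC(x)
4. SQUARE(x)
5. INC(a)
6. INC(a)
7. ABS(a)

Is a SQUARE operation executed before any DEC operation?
No

First SQUARE: step 4
First DEC: step 3
Since 4 > 3, DEC comes first.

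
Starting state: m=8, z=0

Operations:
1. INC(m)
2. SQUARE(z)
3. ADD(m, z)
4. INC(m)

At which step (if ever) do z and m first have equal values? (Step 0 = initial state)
Never

z and m never become equal during execution.

Comparing values at each step:
Initial: z=0, m=8
After step 1: z=0, m=9
After step 2: z=0, m=9
After step 3: z=0, m=9
After step 4: z=0, m=10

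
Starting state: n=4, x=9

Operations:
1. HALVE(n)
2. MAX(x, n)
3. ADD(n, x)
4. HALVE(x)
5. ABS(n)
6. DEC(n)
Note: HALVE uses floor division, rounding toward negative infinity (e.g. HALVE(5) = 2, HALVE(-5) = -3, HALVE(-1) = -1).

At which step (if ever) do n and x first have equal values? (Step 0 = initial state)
Never

n and x never become equal during execution.

Comparing values at each step:
Initial: n=4, x=9
After step 1: n=2, x=9
After step 2: n=2, x=9
After step 3: n=11, x=9
After step 4: n=11, x=4
After step 5: n=11, x=4
After step 6: n=10, x=4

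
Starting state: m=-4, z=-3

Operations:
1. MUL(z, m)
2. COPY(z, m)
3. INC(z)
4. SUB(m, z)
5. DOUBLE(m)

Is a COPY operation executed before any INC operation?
Yes

First COPY: step 2
First INC: step 3
Since 2 < 3, COPY comes first.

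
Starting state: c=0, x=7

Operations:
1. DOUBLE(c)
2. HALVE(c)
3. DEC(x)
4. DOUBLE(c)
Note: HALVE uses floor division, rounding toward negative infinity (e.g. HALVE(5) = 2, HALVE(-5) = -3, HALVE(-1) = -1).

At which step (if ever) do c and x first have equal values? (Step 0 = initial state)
Never

c and x never become equal during execution.

Comparing values at each step:
Initial: c=0, x=7
After step 1: c=0, x=7
After step 2: c=0, x=7
After step 3: c=0, x=6
After step 4: c=0, x=6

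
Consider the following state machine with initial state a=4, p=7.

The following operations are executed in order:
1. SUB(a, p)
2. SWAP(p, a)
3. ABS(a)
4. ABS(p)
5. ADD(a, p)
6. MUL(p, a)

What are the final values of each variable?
{a: 10, p: 30}

Step-by-step execution:
Initial: a=4, p=7
After step 1 (SUB(a, p)): a=-3, p=7
After step 2 (SWAP(p, a)): a=7, p=-3
After step 3 (ABS(a)): a=7, p=-3
After step 4 (ABS(p)): a=7, p=3
After step 5 (ADD(a, p)): a=10, p=3
After step 6 (MUL(p, a)): a=10, p=30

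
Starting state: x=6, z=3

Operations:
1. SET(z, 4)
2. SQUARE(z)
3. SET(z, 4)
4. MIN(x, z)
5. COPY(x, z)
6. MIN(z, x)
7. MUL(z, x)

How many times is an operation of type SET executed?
2

Counting SET operations:
Step 1: SET(z, 4) ← SET
Step 3: SET(z, 4) ← SET
Total: 2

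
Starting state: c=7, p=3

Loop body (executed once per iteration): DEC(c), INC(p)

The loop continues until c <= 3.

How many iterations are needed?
4

Tracing iterations:
Initial: c=7, p=3
After iteration 1: c=6, p=4
After iteration 2: c=5, p=5
After iteration 3: c=4, p=6
After iteration 4: c=3, p=7
c <= 3 now holds, so the loop exits after 4 iterations.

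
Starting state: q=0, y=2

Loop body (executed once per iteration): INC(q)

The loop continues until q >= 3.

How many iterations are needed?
3

Tracing iterations:
Initial: q=0, y=2
After iteration 1: q=1, y=2
After iteration 2: q=2, y=2
After iteration 3: q=3, y=2
q >= 3 now holds, so the loop exits after 3 iterations.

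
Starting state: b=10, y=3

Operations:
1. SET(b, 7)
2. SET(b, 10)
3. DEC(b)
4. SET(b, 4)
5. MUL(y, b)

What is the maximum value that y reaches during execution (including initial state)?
12

Values of y at each step:
Initial: y = 3
After step 1: y = 3
After step 2: y = 3
After step 3: y = 3
After step 4: y = 3
After step 5: y = 12 ← maximum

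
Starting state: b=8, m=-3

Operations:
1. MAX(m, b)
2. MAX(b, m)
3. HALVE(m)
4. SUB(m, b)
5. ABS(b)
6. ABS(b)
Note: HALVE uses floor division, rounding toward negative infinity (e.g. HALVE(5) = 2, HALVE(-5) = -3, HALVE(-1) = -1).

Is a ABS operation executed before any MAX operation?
No

First ABS: step 5
First MAX: step 1
Since 5 > 1, MAX comes first.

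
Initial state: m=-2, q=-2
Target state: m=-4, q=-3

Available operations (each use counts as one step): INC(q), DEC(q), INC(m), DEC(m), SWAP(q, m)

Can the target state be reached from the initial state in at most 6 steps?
Yes

Path (3 steps): DEC(q) → DEC(m) → DEC(m)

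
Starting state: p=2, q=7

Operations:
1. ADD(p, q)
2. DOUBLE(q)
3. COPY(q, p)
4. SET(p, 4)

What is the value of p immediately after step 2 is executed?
p = 9

Tracing p through execution:
Initial: p = 2
After step 1 (ADD(p, q)): p = 9
After step 2 (DOUBLE(q)): p = 9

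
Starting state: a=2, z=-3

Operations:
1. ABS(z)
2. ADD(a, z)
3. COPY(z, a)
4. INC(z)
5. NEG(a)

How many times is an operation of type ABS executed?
1

Counting ABS operations:
Step 1: ABS(z) ← ABS
Total: 1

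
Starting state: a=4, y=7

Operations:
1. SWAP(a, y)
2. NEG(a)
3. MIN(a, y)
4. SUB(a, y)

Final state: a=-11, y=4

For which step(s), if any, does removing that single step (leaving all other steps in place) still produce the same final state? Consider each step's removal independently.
Step(s) 3

Testing removal of each single step:
Without step 1: final = a=-11, y=7 (different)
Without step 2: final = a=0, y=4 (different)
Without step 3: final = a=-11, y=4 (same)
Without step 4: final = a=-7, y=4 (different)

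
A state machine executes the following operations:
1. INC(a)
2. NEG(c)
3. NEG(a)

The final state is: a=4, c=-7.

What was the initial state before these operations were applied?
a=-5, c=7

Working backwards:
Final state: a=4, c=-7
Before step 3 (NEG(a)): a=-4, c=-7
Before step 2 (NEG(c)): a=-4, c=7
Before step 1 (INC(a)): a=-5, c=7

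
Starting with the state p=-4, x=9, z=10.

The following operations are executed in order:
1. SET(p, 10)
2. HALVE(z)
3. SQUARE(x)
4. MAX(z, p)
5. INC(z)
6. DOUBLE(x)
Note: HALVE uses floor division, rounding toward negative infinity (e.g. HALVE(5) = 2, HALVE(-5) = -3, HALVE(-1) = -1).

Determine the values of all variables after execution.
{p: 10, x: 162, z: 11}

Step-by-step execution:
Initial: p=-4, x=9, z=10
After step 1 (SET(p, 10)): p=10, x=9, z=10
After step 2 (HALVE(z)): p=10, x=9, z=5
After step 3 (SQUARE(x)): p=10, x=81, z=5
After step 4 (MAX(z, p)): p=10, x=81, z=10
After step 5 (INC(z)): p=10, x=81, z=11
After step 6 (DOUBLE(x)): p=10, x=162, z=11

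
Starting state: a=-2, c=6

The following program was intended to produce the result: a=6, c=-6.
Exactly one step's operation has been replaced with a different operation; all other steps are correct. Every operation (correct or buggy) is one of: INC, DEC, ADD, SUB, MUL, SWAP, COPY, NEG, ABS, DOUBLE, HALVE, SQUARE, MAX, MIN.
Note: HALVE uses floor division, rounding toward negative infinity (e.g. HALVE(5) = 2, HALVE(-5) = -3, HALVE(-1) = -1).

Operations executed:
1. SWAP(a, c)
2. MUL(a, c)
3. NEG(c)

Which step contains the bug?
Step 2

Trace with buggy code:
Initial: a=-2, c=6
After step 1: a=6, c=-2
After step 2: a=-12, c=-2
After step 3: a=-12, c=2
Actual final a=-12, c=2 ≠ expected a=6, c=-6.
Step 2 is the only position where a single-operation replacement can produce the expected result.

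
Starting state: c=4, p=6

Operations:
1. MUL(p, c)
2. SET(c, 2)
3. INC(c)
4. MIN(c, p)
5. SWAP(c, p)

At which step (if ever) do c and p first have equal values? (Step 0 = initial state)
Never

c and p never become equal during execution.

Comparing values at each step:
Initial: c=4, p=6
After step 1: c=4, p=24
After step 2: c=2, p=24
After step 3: c=3, p=24
After step 4: c=3, p=24
After step 5: c=24, p=3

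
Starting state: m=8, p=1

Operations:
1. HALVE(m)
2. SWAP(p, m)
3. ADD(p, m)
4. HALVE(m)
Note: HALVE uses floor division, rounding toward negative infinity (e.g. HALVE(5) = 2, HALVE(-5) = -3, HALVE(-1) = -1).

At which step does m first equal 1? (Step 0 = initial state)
Step 2

Tracing m:
Initial: m = 8
After step 1: m = 4
After step 2: m = 1 ← first occurrence
After step 3: m = 1
After step 4: m = 0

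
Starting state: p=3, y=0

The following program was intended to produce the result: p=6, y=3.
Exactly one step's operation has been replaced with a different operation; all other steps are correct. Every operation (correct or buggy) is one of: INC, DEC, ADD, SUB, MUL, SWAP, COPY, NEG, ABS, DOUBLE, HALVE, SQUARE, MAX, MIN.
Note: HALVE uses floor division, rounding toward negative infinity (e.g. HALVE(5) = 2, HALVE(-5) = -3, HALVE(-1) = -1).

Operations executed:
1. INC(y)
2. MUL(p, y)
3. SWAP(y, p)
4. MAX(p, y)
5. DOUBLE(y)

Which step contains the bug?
Step 5

Trace with buggy code:
Initial: p=3, y=0
After step 1: p=3, y=1
After step 2: p=3, y=1
After step 3: p=1, y=3
After step 4: p=3, y=3
After step 5: p=3, y=6
Actual final p=3, y=6 ≠ expected p=6, y=3.
Step 5 is the only position where a single-operation replacement can produce the expected result.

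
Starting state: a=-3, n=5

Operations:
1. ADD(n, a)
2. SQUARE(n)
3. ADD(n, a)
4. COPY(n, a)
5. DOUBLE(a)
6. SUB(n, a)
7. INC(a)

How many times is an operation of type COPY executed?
1

Counting COPY operations:
Step 4: COPY(n, a) ← COPY
Total: 1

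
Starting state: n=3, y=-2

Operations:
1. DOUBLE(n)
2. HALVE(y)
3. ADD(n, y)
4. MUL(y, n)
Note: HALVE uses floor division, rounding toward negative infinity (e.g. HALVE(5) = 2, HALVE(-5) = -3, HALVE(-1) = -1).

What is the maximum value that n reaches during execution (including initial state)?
6

Values of n at each step:
Initial: n = 3
After step 1: n = 6 ← maximum
After step 2: n = 6
After step 3: n = 5
After step 4: n = 5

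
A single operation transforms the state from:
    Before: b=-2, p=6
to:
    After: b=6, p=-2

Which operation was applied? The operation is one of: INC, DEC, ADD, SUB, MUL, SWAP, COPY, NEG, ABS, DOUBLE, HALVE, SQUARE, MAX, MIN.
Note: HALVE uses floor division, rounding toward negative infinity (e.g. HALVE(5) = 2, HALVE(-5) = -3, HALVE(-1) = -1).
SWAP(p, b)

Analyzing the change:
Before: b=-2, p=6
After: b=6, p=-2
Variable p changed from 6 to -2
Variable b changed from -2 to 6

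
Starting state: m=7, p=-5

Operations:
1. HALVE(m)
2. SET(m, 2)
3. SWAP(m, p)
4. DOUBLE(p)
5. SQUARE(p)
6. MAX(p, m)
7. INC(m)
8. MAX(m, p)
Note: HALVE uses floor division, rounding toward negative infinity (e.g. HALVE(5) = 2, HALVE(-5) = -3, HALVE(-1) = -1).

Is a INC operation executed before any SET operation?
No

First INC: step 7
First SET: step 2
Since 7 > 2, SET comes first.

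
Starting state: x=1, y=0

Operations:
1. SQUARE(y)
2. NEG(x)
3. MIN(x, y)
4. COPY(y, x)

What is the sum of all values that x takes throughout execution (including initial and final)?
-1

Values of x at each step:
Initial: x = 1
After step 1: x = 1
After step 2: x = -1
After step 3: x = -1
After step 4: x = -1
Sum = 1 + 1 + -1 + -1 + -1 = -1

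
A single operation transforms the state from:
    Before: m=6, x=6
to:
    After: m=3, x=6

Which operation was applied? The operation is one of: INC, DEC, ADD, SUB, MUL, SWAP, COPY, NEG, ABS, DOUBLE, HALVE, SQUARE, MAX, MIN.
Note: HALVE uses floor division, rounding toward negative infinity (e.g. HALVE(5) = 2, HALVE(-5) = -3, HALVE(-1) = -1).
HALVE(m)

Analyzing the change:
Before: m=6, x=6
After: m=3, x=6
Variable m changed from 6 to 3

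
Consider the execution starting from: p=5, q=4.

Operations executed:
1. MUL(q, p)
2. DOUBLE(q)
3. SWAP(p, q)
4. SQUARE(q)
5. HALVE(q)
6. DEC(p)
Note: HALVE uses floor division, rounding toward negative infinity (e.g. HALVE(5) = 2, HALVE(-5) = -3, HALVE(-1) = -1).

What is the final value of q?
q = 12

Tracing execution:
Step 1: MUL(q, p) → q = 20
Step 2: DOUBLE(q) → q = 40
Step 3: SWAP(p, q) → q = 5
Step 4: SQUARE(q) → q = 25
Step 5: HALVE(q) → q = 12
Step 6: DEC(p) → q = 12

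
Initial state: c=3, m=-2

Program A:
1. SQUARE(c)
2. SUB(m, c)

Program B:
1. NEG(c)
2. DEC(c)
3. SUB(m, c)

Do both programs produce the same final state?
No

Program A final state: c=9, m=-11
Program B final state: c=-4, m=2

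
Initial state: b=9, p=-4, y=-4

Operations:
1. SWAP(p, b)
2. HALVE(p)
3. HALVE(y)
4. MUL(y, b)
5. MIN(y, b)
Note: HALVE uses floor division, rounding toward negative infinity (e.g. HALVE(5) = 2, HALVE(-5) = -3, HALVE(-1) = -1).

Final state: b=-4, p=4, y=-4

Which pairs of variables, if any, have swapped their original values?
None

Comparing initial and final values:
y: -4 → -4
p: -4 → 4
b: 9 → -4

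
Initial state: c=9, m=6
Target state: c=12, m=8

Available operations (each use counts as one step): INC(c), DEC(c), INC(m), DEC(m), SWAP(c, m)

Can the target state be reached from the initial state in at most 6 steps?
Yes

Path (5 steps): INC(c) → INC(c) → INC(c) → INC(m) → INC(m)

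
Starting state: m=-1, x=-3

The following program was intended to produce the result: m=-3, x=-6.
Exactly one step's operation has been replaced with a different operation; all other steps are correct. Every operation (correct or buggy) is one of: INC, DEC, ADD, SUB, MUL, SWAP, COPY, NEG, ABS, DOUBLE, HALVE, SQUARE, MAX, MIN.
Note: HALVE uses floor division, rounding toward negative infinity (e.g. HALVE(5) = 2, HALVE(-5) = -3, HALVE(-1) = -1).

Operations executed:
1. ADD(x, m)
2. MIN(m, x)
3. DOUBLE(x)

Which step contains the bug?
Step 1

Trace with buggy code:
Initial: m=-1, x=-3
After step 1: m=-1, x=-4
After step 2: m=-4, x=-4
After step 3: m=-4, x=-8
Actual final m=-4, x=-8 ≠ expected m=-3, x=-6.
Step 1 is the only position where a single-operation replacement can produce the expected result.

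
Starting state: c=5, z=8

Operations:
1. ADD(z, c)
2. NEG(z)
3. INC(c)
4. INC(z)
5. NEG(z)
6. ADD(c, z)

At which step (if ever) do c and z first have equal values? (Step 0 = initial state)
Never

c and z never become equal during execution.

Comparing values at each step:
Initial: c=5, z=8
After step 1: c=5, z=13
After step 2: c=5, z=-13
After step 3: c=6, z=-13
After step 4: c=6, z=-12
After step 5: c=6, z=12
After step 6: c=18, z=12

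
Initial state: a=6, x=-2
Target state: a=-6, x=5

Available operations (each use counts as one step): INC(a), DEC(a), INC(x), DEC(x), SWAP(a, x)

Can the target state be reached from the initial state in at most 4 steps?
No

The target state cannot be reached within 4 steps.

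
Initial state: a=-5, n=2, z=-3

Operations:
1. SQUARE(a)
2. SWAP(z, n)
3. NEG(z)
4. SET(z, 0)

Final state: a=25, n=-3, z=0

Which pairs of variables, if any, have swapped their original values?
None

Comparing initial and final values:
z: -3 → 0
n: 2 → -3
a: -5 → 25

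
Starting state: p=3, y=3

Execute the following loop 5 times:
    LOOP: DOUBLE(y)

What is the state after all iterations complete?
p=3, y=96

Iteration trace:
Start: p=3, y=3
After iteration 1: p=3, y=6
After iteration 2: p=3, y=12
After iteration 3: p=3, y=24
After iteration 4: p=3, y=48
After iteration 5: p=3, y=96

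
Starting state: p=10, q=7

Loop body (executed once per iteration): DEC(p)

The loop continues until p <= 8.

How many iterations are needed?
2

Tracing iterations:
Initial: p=10, q=7
After iteration 1: p=9, q=7
After iteration 2: p=8, q=7
p <= 8 now holds, so the loop exits after 2 iterations.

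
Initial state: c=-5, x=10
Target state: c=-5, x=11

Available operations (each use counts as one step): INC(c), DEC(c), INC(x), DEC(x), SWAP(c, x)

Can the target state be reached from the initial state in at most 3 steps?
Yes

Path (1 step): INC(x)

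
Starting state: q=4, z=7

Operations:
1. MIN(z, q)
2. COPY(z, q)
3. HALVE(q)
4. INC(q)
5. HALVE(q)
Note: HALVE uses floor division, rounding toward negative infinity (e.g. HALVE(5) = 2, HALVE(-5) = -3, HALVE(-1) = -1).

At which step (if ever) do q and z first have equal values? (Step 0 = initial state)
Step 1

q and z first become equal after step 1.

Comparing values at each step:
Initial: q=4, z=7
After step 1: q=4, z=4 ← equal!
After step 2: q=4, z=4 ← equal!
After step 3: q=2, z=4
After step 4: q=3, z=4
After step 5: q=1, z=4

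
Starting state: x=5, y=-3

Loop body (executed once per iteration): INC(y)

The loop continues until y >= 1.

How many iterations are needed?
4

Tracing iterations:
Initial: x=5, y=-3
After iteration 1: x=5, y=-2
After iteration 2: x=5, y=-1
After iteration 3: x=5, y=0
After iteration 4: x=5, y=1
y >= 1 now holds, so the loop exits after 4 iterations.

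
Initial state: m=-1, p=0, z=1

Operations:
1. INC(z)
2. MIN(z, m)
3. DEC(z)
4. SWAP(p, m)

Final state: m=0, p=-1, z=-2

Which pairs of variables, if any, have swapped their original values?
(m, p)

Comparing initial and final values:
m: -1 → 0
p: 0 → -1
z: 1 → -2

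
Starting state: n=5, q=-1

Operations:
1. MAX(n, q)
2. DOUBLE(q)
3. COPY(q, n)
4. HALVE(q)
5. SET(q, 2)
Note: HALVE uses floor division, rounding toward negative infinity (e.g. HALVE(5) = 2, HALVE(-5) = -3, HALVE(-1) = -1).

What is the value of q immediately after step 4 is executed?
q = 2

Tracing q through execution:
Initial: q = -1
After step 1 (MAX(n, q)): q = -1
After step 2 (DOUBLE(q)): q = -2
After step 3 (COPY(q, n)): q = 5
After step 4 (HALVE(q)): q = 2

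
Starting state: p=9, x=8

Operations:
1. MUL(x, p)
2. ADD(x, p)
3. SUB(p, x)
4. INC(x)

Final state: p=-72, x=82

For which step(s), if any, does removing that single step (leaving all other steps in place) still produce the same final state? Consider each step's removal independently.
None - removing any single step changes the final result

Testing removal of each single step:
Without step 1: final = p=-8, x=18 (different)
Without step 2: final = p=-63, x=73 (different)
Without step 3: final = p=9, x=82 (different)
Without step 4: final = p=-72, x=81 (different)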